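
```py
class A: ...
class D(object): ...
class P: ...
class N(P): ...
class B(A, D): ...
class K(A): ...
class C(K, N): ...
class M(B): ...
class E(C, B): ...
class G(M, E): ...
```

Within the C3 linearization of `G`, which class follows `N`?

L[G] = G + merge(L[M], L[E], [M E])
  take M:  [M B A D object] + [E C K B A N P D object] + [M E]
  take E:  [B A D object] + [E C K B A N P D object] + [E]
  take C:  [B A D object] + [C K B A N P D object]
  take K:  [B A D object] + [K B A N P D object]
  take B:  [B A D object] + [B A N P D object]
  take A:  [A D object] + [A N P D object]
  take N:  [D object] + [N P D object]
  take P:  [D object] + [P D object]
  take D:  [D object] + [D object]
  take object:  [object] + [object]
MRO: G M E C K B A N P D object
N is at position 7; next is P.

P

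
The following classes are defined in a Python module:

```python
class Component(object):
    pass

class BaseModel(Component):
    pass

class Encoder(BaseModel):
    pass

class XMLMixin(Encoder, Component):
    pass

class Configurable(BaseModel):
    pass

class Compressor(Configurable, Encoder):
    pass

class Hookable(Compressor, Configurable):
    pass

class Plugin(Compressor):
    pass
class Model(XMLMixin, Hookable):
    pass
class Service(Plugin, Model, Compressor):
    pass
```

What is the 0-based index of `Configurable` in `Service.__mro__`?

6

L[Service] = Service + merge(L[Plugin], L[Model], L[Compressor], [Plugin Model Compressor])
  take Plugin:  [Plugin Compressor Configurable Encoder BaseModel Component object] + [Model XMLMixin Hookable Compressor Configurable Encoder BaseModel Component object] + [Compressor Configurable Encoder BaseModel Component object] + [Plugin Model Compressor]
  take Model:  [Compressor Configurable Encoder BaseModel Component object] + [Model XMLMixin Hookable Compressor Configurable Encoder BaseModel Component object] + [Compressor Configurable Encoder BaseModel Component object] + [Model Compressor]
  take XMLMixin:  [Compressor Configurable Encoder BaseModel Component object] + [XMLMixin Hookable Compressor Configurable Encoder BaseModel Component object] + [Compressor Configurable Encoder BaseModel Component object] + [Compressor]
  take Hookable:  [Compressor Configurable Encoder BaseModel Component object] + [Hookable Compressor Configurable Encoder BaseModel Component object] + [Compressor Configurable Encoder BaseModel Component object] + [Compressor]
  take Compressor:  [Compressor Configurable Encoder BaseModel Component object] + [Compressor Configurable Encoder BaseModel Component object] + [Compressor Configurable Encoder BaseModel Component object] + [Compressor]
  take Configurable:  [Configurable Encoder BaseModel Component object] + [Configurable Encoder BaseModel Component object] + [Configurable Encoder BaseModel Component object]
  take Encoder:  [Encoder BaseModel Component object] + [Encoder BaseModel Component object] + [Encoder BaseModel Component object]
  take BaseModel:  [BaseModel Component object] + [BaseModel Component object] + [BaseModel Component object]
  take Component:  [Component object] + [Component object] + [Component object]
  take object:  [object] + [object] + [object]
MRO: Service Plugin Model XMLMixin Hookable Compressor Configurable Encoder BaseModel Component object
Configurable sits at index 6.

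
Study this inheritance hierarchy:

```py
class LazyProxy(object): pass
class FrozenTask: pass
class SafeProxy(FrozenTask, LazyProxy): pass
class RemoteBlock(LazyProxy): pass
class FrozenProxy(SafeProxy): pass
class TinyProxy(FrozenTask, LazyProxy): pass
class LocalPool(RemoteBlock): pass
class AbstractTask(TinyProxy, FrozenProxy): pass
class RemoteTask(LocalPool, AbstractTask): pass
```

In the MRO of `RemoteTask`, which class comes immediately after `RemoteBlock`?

AbstractTask

L[RemoteTask] = RemoteTask + merge(L[LocalPool], L[AbstractTask], [LocalPool AbstractTask])
  take LocalPool:  [LocalPool RemoteBlock LazyProxy object] + [AbstractTask TinyProxy FrozenProxy SafeProxy FrozenTask LazyProxy object] + [LocalPool AbstractTask]
  take RemoteBlock:  [RemoteBlock LazyProxy object] + [AbstractTask TinyProxy FrozenProxy SafeProxy FrozenTask LazyProxy object] + [AbstractTask]
  take AbstractTask:  [LazyProxy object] + [AbstractTask TinyProxy FrozenProxy SafeProxy FrozenTask LazyProxy object] + [AbstractTask]
  take TinyProxy:  [LazyProxy object] + [TinyProxy FrozenProxy SafeProxy FrozenTask LazyProxy object]
  take FrozenProxy:  [LazyProxy object] + [FrozenProxy SafeProxy FrozenTask LazyProxy object]
  take SafeProxy:  [LazyProxy object] + [SafeProxy FrozenTask LazyProxy object]
  take FrozenTask:  [LazyProxy object] + [FrozenTask LazyProxy object]
  take LazyProxy:  [LazyProxy object] + [LazyProxy object]
  take object:  [object] + [object]
MRO: RemoteTask LocalPool RemoteBlock AbstractTask TinyProxy FrozenProxy SafeProxy FrozenTask LazyProxy object
RemoteBlock is at position 2; next is AbstractTask.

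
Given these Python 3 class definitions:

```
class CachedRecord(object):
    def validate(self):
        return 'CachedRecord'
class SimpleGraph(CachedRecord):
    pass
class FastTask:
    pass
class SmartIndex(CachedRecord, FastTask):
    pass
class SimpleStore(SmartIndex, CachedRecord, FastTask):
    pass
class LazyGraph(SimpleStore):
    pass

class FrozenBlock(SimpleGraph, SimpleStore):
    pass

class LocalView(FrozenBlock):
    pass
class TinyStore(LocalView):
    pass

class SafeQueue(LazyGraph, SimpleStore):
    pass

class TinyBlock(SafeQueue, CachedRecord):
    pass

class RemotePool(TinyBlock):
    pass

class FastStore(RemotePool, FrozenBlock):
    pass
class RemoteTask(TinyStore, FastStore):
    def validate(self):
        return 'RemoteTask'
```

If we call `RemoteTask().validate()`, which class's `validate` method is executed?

RemoteTask

L[RemoteTask] = RemoteTask + merge(L[TinyStore], L[FastStore], [TinyStore FastStore])
  take TinyStore:  [TinyStore LocalView FrozenBlock SimpleGraph SimpleStore SmartIndex CachedRecord FastTask object] + [FastStore RemotePool TinyBlock SafeQueue LazyGraph FrozenBlock SimpleGraph SimpleStore SmartIndex CachedRecord FastTask object] + [TinyStore FastStore]
  take LocalView:  [LocalView FrozenBlock SimpleGraph SimpleStore SmartIndex CachedRecord FastTask object] + [FastStore RemotePool TinyBlock SafeQueue LazyGraph FrozenBlock SimpleGraph SimpleStore SmartIndex CachedRecord FastTask object] + [FastStore]
  take FastStore:  [FrozenBlock SimpleGraph SimpleStore SmartIndex CachedRecord FastTask object] + [FastStore RemotePool TinyBlock SafeQueue LazyGraph FrozenBlock SimpleGraph SimpleStore SmartIndex CachedRecord FastTask object] + [FastStore]
  take RemotePool:  [FrozenBlock SimpleGraph SimpleStore SmartIndex CachedRecord FastTask object] + [RemotePool TinyBlock SafeQueue LazyGraph FrozenBlock SimpleGraph SimpleStore SmartIndex CachedRecord FastTask object]
  take TinyBlock:  [FrozenBlock SimpleGraph SimpleStore SmartIndex CachedRecord FastTask object] + [TinyBlock SafeQueue LazyGraph FrozenBlock SimpleGraph SimpleStore SmartIndex CachedRecord FastTask object]
  take SafeQueue:  [FrozenBlock SimpleGraph SimpleStore SmartIndex CachedRecord FastTask object] + [SafeQueue LazyGraph FrozenBlock SimpleGraph SimpleStore SmartIndex CachedRecord FastTask object]
  take LazyGraph:  [FrozenBlock SimpleGraph SimpleStore SmartIndex CachedRecord FastTask object] + [LazyGraph FrozenBlock SimpleGraph SimpleStore SmartIndex CachedRecord FastTask object]
  take FrozenBlock:  [FrozenBlock SimpleGraph SimpleStore SmartIndex CachedRecord FastTask object] + [FrozenBlock SimpleGraph SimpleStore SmartIndex CachedRecord FastTask object]
  take SimpleGraph:  [SimpleGraph SimpleStore SmartIndex CachedRecord FastTask object] + [SimpleGraph SimpleStore SmartIndex CachedRecord FastTask object]
  take SimpleStore:  [SimpleStore SmartIndex CachedRecord FastTask object] + [SimpleStore SmartIndex CachedRecord FastTask object]
  take SmartIndex:  [SmartIndex CachedRecord FastTask object] + [SmartIndex CachedRecord FastTask object]
  take CachedRecord:  [CachedRecord FastTask object] + [CachedRecord FastTask object]
  take FastTask:  [FastTask object] + [FastTask object]
  take object:  [object] + [object]
MRO: RemoteTask TinyStore LocalView FastStore RemotePool TinyBlock SafeQueue LazyGraph FrozenBlock SimpleGraph SimpleStore SmartIndex CachedRecord FastTask object
validate is defined in: CachedRecord, RemoteTask. First along the MRO is RemoteTask.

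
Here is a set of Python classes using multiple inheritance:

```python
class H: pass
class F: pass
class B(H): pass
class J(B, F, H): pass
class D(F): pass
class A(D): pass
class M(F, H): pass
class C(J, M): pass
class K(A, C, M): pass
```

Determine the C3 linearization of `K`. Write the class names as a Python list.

L[K] = K + merge(L[A], L[C], L[M], [A C M])
  take A:  [A D F object] + [C J B M F H object] + [M F H object] + [A C M]
  take D:  [D F object] + [C J B M F H object] + [M F H object] + [C M]
  take C:  [F object] + [C J B M F H object] + [M F H object] + [C M]
  take J:  [F object] + [J B M F H object] + [M F H object] + [M]
  take B:  [F object] + [B M F H object] + [M F H object] + [M]
  take M:  [F object] + [M F H object] + [M F H object] + [M]
  take F:  [F object] + [F H object] + [F H object]
  take H:  [object] + [H object] + [H object]
  take object:  [object] + [object] + [object]

[K, A, D, C, J, B, M, F, H, object]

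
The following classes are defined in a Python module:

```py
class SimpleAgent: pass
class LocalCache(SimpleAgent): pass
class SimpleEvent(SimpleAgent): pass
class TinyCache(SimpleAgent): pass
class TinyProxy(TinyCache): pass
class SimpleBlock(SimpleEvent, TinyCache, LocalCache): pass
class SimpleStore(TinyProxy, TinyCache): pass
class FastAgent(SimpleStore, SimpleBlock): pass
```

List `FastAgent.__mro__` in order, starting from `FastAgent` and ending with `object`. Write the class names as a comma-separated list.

L[FastAgent] = FastAgent + merge(L[SimpleStore], L[SimpleBlock], [SimpleStore SimpleBlock])
  take SimpleStore:  [SimpleStore TinyProxy TinyCache SimpleAgent object] + [SimpleBlock SimpleEvent TinyCache LocalCache SimpleAgent object] + [SimpleStore SimpleBlock]
  take TinyProxy:  [TinyProxy TinyCache SimpleAgent object] + [SimpleBlock SimpleEvent TinyCache LocalCache SimpleAgent object] + [SimpleBlock]
  take SimpleBlock:  [TinyCache SimpleAgent object] + [SimpleBlock SimpleEvent TinyCache LocalCache SimpleAgent object] + [SimpleBlock]
  take SimpleEvent:  [TinyCache SimpleAgent object] + [SimpleEvent TinyCache LocalCache SimpleAgent object]
  take TinyCache:  [TinyCache SimpleAgent object] + [TinyCache LocalCache SimpleAgent object]
  take LocalCache:  [SimpleAgent object] + [LocalCache SimpleAgent object]
  take SimpleAgent:  [SimpleAgent object] + [SimpleAgent object]
  take object:  [object] + [object]

FastAgent, SimpleStore, TinyProxy, SimpleBlock, SimpleEvent, TinyCache, LocalCache, SimpleAgent, object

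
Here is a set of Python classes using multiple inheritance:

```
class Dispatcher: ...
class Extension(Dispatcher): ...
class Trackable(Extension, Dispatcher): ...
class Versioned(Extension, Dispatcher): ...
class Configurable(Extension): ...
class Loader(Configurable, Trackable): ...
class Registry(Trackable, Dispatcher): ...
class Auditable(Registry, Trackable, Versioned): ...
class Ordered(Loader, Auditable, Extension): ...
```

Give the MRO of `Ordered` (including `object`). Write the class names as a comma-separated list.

Ordered, Loader, Configurable, Auditable, Registry, Trackable, Versioned, Extension, Dispatcher, object

L[Ordered] = Ordered + merge(L[Loader], L[Auditable], L[Extension], [Loader Auditable Extension])
  take Loader:  [Loader Configurable Trackable Extension Dispatcher object] + [Auditable Registry Trackable Versioned Extension Dispatcher object] + [Extension Dispatcher object] + [Loader Auditable Extension]
  take Configurable:  [Configurable Trackable Extension Dispatcher object] + [Auditable Registry Trackable Versioned Extension Dispatcher object] + [Extension Dispatcher object] + [Auditable Extension]
  take Auditable:  [Trackable Extension Dispatcher object] + [Auditable Registry Trackable Versioned Extension Dispatcher object] + [Extension Dispatcher object] + [Auditable Extension]
  take Registry:  [Trackable Extension Dispatcher object] + [Registry Trackable Versioned Extension Dispatcher object] + [Extension Dispatcher object] + [Extension]
  take Trackable:  [Trackable Extension Dispatcher object] + [Trackable Versioned Extension Dispatcher object] + [Extension Dispatcher object] + [Extension]
  take Versioned:  [Extension Dispatcher object] + [Versioned Extension Dispatcher object] + [Extension Dispatcher object] + [Extension]
  take Extension:  [Extension Dispatcher object] + [Extension Dispatcher object] + [Extension Dispatcher object] + [Extension]
  take Dispatcher:  [Dispatcher object] + [Dispatcher object] + [Dispatcher object]
  take object:  [object] + [object] + [object]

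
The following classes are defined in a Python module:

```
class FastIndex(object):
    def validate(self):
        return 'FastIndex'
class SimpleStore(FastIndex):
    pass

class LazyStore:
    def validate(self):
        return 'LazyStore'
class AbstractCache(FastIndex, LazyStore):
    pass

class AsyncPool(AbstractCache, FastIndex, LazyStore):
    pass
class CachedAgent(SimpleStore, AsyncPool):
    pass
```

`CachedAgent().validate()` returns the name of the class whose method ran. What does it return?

L[CachedAgent] = CachedAgent + merge(L[SimpleStore], L[AsyncPool], [SimpleStore AsyncPool])
  take SimpleStore:  [SimpleStore FastIndex object] + [AsyncPool AbstractCache FastIndex LazyStore object] + [SimpleStore AsyncPool]
  take AsyncPool:  [FastIndex object] + [AsyncPool AbstractCache FastIndex LazyStore object] + [AsyncPool]
  take AbstractCache:  [FastIndex object] + [AbstractCache FastIndex LazyStore object]
  take FastIndex:  [FastIndex object] + [FastIndex LazyStore object]
  take LazyStore:  [object] + [LazyStore object]
  take object:  [object] + [object]
MRO: CachedAgent SimpleStore AsyncPool AbstractCache FastIndex LazyStore object
validate is defined in: FastIndex, LazyStore. First along the MRO is FastIndex.

FastIndex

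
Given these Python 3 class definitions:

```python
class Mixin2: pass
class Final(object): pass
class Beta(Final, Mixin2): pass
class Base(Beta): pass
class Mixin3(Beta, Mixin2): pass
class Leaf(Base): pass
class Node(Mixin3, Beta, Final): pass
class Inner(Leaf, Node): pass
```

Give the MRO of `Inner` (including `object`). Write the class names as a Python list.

[Inner, Leaf, Base, Node, Mixin3, Beta, Final, Mixin2, object]

L[Inner] = Inner + merge(L[Leaf], L[Node], [Leaf Node])
  take Leaf:  [Leaf Base Beta Final Mixin2 object] + [Node Mixin3 Beta Final Mixin2 object] + [Leaf Node]
  take Base:  [Base Beta Final Mixin2 object] + [Node Mixin3 Beta Final Mixin2 object] + [Node]
  take Node:  [Beta Final Mixin2 object] + [Node Mixin3 Beta Final Mixin2 object] + [Node]
  take Mixin3:  [Beta Final Mixin2 object] + [Mixin3 Beta Final Mixin2 object]
  take Beta:  [Beta Final Mixin2 object] + [Beta Final Mixin2 object]
  take Final:  [Final Mixin2 object] + [Final Mixin2 object]
  take Mixin2:  [Mixin2 object] + [Mixin2 object]
  take object:  [object] + [object]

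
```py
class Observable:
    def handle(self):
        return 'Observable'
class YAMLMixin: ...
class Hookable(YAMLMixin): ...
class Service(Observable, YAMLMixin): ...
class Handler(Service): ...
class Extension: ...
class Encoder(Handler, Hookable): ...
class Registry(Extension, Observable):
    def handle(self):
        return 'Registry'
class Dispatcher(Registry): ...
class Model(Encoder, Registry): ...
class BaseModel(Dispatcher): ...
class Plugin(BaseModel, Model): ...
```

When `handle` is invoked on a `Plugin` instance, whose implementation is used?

Registry

L[Plugin] = Plugin + merge(L[BaseModel], L[Model], [BaseModel Model])
  take BaseModel:  [BaseModel Dispatcher Registry Extension Observable object] + [Model Encoder Handler Service Registry Extension Observable Hookable YAMLMixin object] + [BaseModel Model]
  take Dispatcher:  [Dispatcher Registry Extension Observable object] + [Model Encoder Handler Service Registry Extension Observable Hookable YAMLMixin object] + [Model]
  take Model:  [Registry Extension Observable object] + [Model Encoder Handler Service Registry Extension Observable Hookable YAMLMixin object] + [Model]
  take Encoder:  [Registry Extension Observable object] + [Encoder Handler Service Registry Extension Observable Hookable YAMLMixin object]
  take Handler:  [Registry Extension Observable object] + [Handler Service Registry Extension Observable Hookable YAMLMixin object]
  take Service:  [Registry Extension Observable object] + [Service Registry Extension Observable Hookable YAMLMixin object]
  take Registry:  [Registry Extension Observable object] + [Registry Extension Observable Hookable YAMLMixin object]
  take Extension:  [Extension Observable object] + [Extension Observable Hookable YAMLMixin object]
  take Observable:  [Observable object] + [Observable Hookable YAMLMixin object]
  take Hookable:  [object] + [Hookable YAMLMixin object]
  take YAMLMixin:  [object] + [YAMLMixin object]
  take object:  [object] + [object]
MRO: Plugin BaseModel Dispatcher Model Encoder Handler Service Registry Extension Observable Hookable YAMLMixin object
handle is defined in: Observable, Registry. First along the MRO is Registry.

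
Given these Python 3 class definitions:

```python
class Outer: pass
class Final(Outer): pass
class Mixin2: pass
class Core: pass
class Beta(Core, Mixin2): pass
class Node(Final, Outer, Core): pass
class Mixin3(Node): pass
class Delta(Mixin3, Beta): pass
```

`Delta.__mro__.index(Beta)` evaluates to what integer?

L[Delta] = Delta + merge(L[Mixin3], L[Beta], [Mixin3 Beta])
  take Mixin3:  [Mixin3 Node Final Outer Core object] + [Beta Core Mixin2 object] + [Mixin3 Beta]
  take Node:  [Node Final Outer Core object] + [Beta Core Mixin2 object] + [Beta]
  take Final:  [Final Outer Core object] + [Beta Core Mixin2 object] + [Beta]
  take Outer:  [Outer Core object] + [Beta Core Mixin2 object] + [Beta]
  take Beta:  [Core object] + [Beta Core Mixin2 object] + [Beta]
  take Core:  [Core object] + [Core Mixin2 object]
  take Mixin2:  [object] + [Mixin2 object]
  take object:  [object] + [object]
MRO: Delta Mixin3 Node Final Outer Beta Core Mixin2 object
Beta sits at index 5.

5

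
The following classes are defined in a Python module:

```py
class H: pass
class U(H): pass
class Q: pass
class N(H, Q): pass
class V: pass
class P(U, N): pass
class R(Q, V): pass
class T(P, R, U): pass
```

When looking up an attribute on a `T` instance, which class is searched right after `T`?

P

L[T] = T + merge(L[P], L[R], L[U], [P R U])
  take P:  [P U N H Q object] + [R Q V object] + [U H object] + [P R U]
  take R:  [U N H Q object] + [R Q V object] + [U H object] + [R U]
  take U:  [U N H Q object] + [Q V object] + [U H object] + [U]
  take N:  [N H Q object] + [Q V object] + [H object]
  take H:  [H Q object] + [Q V object] + [H object]
  take Q:  [Q object] + [Q V object] + [object]
  take V:  [object] + [V object] + [object]
  take object:  [object] + [object] + [object]
MRO: T P R U N H Q V object
T is at position 0; next is P.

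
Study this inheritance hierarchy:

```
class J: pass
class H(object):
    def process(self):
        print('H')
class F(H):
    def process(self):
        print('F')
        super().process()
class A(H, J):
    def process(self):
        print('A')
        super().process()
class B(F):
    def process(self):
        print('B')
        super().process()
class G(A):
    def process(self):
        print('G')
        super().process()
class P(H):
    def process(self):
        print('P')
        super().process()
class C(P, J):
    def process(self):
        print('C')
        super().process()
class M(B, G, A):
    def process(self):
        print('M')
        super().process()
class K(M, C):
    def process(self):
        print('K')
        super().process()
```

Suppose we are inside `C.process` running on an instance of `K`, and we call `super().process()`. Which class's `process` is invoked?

L[K] = K + merge(L[M], L[C], [M C])
  take M:  [M B F G A H J object] + [C P H J object] + [M C]
  take B:  [B F G A H J object] + [C P H J object] + [C]
  take F:  [F G A H J object] + [C P H J object] + [C]
  take G:  [G A H J object] + [C P H J object] + [C]
  take A:  [A H J object] + [C P H J object] + [C]
  take C:  [H J object] + [C P H J object] + [C]
  take P:  [H J object] + [P H J object]
  take H:  [H J object] + [H J object]
  take J:  [J object] + [J object]
  take object:  [object] + [object]
MRO: K M B F G A C P H J object
super() in C.process on a K instance goes to the class after C in K's MRO: P.

P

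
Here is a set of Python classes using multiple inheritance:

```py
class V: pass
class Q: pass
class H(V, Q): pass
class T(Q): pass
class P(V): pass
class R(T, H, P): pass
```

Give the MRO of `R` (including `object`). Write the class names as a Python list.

[R, T, H, P, V, Q, object]

L[R] = R + merge(L[T], L[H], L[P], [T H P])
  take T:  [T Q object] + [H V Q object] + [P V object] + [T H P]
  take H:  [Q object] + [H V Q object] + [P V object] + [H P]
  take P:  [Q object] + [V Q object] + [P V object] + [P]
  take V:  [Q object] + [V Q object] + [V object]
  take Q:  [Q object] + [Q object] + [object]
  take object:  [object] + [object] + [object]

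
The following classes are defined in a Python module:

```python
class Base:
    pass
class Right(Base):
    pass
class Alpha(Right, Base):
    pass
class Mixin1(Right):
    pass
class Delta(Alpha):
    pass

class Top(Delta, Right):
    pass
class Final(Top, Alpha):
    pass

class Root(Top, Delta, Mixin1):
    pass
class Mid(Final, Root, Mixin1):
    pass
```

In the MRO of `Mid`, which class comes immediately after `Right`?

Base

L[Mid] = Mid + merge(L[Final], L[Root], L[Mixin1], [Final Root Mixin1])
  take Final:  [Final Top Delta Alpha Right Base object] + [Root Top Delta Alpha Mixin1 Right Base object] + [Mixin1 Right Base object] + [Final Root Mixin1]
  take Root:  [Top Delta Alpha Right Base object] + [Root Top Delta Alpha Mixin1 Right Base object] + [Mixin1 Right Base object] + [Root Mixin1]
  take Top:  [Top Delta Alpha Right Base object] + [Top Delta Alpha Mixin1 Right Base object] + [Mixin1 Right Base object] + [Mixin1]
  take Delta:  [Delta Alpha Right Base object] + [Delta Alpha Mixin1 Right Base object] + [Mixin1 Right Base object] + [Mixin1]
  take Alpha:  [Alpha Right Base object] + [Alpha Mixin1 Right Base object] + [Mixin1 Right Base object] + [Mixin1]
  take Mixin1:  [Right Base object] + [Mixin1 Right Base object] + [Mixin1 Right Base object] + [Mixin1]
  take Right:  [Right Base object] + [Right Base object] + [Right Base object]
  take Base:  [Base object] + [Base object] + [Base object]
  take object:  [object] + [object] + [object]
MRO: Mid Final Root Top Delta Alpha Mixin1 Right Base object
Right is at position 7; next is Base.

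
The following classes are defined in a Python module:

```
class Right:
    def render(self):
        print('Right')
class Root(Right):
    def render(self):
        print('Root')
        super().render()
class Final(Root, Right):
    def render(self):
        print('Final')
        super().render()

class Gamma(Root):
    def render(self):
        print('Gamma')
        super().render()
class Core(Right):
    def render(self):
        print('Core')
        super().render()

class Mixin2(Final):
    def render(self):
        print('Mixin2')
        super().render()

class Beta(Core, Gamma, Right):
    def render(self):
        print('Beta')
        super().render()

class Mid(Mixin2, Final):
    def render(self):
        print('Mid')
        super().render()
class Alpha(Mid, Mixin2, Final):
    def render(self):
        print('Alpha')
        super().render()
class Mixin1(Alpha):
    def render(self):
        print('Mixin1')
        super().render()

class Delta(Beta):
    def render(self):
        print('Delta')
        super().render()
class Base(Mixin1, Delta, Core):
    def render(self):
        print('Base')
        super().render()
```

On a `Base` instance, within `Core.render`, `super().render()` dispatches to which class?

L[Base] = Base + merge(L[Mixin1], L[Delta], L[Core], [Mixin1 Delta Core])
  take Mixin1:  [Mixin1 Alpha Mid Mixin2 Final Root Right object] + [Delta Beta Core Gamma Root Right object] + [Core Right object] + [Mixin1 Delta Core]
  take Alpha:  [Alpha Mid Mixin2 Final Root Right object] + [Delta Beta Core Gamma Root Right object] + [Core Right object] + [Delta Core]
  take Mid:  [Mid Mixin2 Final Root Right object] + [Delta Beta Core Gamma Root Right object] + [Core Right object] + [Delta Core]
  take Mixin2:  [Mixin2 Final Root Right object] + [Delta Beta Core Gamma Root Right object] + [Core Right object] + [Delta Core]
  take Final:  [Final Root Right object] + [Delta Beta Core Gamma Root Right object] + [Core Right object] + [Delta Core]
  take Delta:  [Root Right object] + [Delta Beta Core Gamma Root Right object] + [Core Right object] + [Delta Core]
  take Beta:  [Root Right object] + [Beta Core Gamma Root Right object] + [Core Right object] + [Core]
  take Core:  [Root Right object] + [Core Gamma Root Right object] + [Core Right object] + [Core]
  take Gamma:  [Root Right object] + [Gamma Root Right object] + [Right object]
  take Root:  [Root Right object] + [Root Right object] + [Right object]
  take Right:  [Right object] + [Right object] + [Right object]
  take object:  [object] + [object] + [object]
MRO: Base Mixin1 Alpha Mid Mixin2 Final Delta Beta Core Gamma Root Right object
super() in Core.render on a Base instance goes to the class after Core in Base's MRO: Gamma.

Gamma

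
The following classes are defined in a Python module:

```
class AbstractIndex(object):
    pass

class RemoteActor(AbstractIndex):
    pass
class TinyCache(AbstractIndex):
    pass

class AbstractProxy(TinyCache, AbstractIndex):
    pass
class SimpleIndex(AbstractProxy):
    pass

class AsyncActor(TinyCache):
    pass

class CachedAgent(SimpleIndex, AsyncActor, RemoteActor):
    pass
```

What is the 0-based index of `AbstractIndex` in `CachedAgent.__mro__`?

L[CachedAgent] = CachedAgent + merge(L[SimpleIndex], L[AsyncActor], L[RemoteActor], [SimpleIndex AsyncActor RemoteActor])
  take SimpleIndex:  [SimpleIndex AbstractProxy TinyCache AbstractIndex object] + [AsyncActor TinyCache AbstractIndex object] + [RemoteActor AbstractIndex object] + [SimpleIndex AsyncActor RemoteActor]
  take AbstractProxy:  [AbstractProxy TinyCache AbstractIndex object] + [AsyncActor TinyCache AbstractIndex object] + [RemoteActor AbstractIndex object] + [AsyncActor RemoteActor]
  take AsyncActor:  [TinyCache AbstractIndex object] + [AsyncActor TinyCache AbstractIndex object] + [RemoteActor AbstractIndex object] + [AsyncActor RemoteActor]
  take TinyCache:  [TinyCache AbstractIndex object] + [TinyCache AbstractIndex object] + [RemoteActor AbstractIndex object] + [RemoteActor]
  take RemoteActor:  [AbstractIndex object] + [AbstractIndex object] + [RemoteActor AbstractIndex object] + [RemoteActor]
  take AbstractIndex:  [AbstractIndex object] + [AbstractIndex object] + [AbstractIndex object]
  take object:  [object] + [object] + [object]
MRO: CachedAgent SimpleIndex AbstractProxy AsyncActor TinyCache RemoteActor AbstractIndex object
AbstractIndex sits at index 6.

6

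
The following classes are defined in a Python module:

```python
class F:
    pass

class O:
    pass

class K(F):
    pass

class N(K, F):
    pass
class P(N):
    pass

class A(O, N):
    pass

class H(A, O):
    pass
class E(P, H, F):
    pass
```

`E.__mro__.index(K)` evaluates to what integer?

L[E] = E + merge(L[P], L[H], L[F], [P H F])
  take P:  [P N K F object] + [H A O N K F object] + [F object] + [P H F]
  take H:  [N K F object] + [H A O N K F object] + [F object] + [H F]
  take A:  [N K F object] + [A O N K F object] + [F object] + [F]
  take O:  [N K F object] + [O N K F object] + [F object] + [F]
  take N:  [N K F object] + [N K F object] + [F object] + [F]
  take K:  [K F object] + [K F object] + [F object] + [F]
  take F:  [F object] + [F object] + [F object] + [F]
  take object:  [object] + [object] + [object]
MRO: E P H A O N K F object
K sits at index 6.

6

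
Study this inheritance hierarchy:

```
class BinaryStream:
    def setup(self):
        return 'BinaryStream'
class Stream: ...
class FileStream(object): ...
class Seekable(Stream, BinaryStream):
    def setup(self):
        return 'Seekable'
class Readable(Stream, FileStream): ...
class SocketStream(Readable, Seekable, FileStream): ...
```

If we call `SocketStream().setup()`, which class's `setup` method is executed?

L[SocketStream] = SocketStream + merge(L[Readable], L[Seekable], L[FileStream], [Readable Seekable FileStream])
  take Readable:  [Readable Stream FileStream object] + [Seekable Stream BinaryStream object] + [FileStream object] + [Readable Seekable FileStream]
  take Seekable:  [Stream FileStream object] + [Seekable Stream BinaryStream object] + [FileStream object] + [Seekable FileStream]
  take Stream:  [Stream FileStream object] + [Stream BinaryStream object] + [FileStream object] + [FileStream]
  take FileStream:  [FileStream object] + [BinaryStream object] + [FileStream object] + [FileStream]
  take BinaryStream:  [object] + [BinaryStream object] + [object]
  take object:  [object] + [object] + [object]
MRO: SocketStream Readable Seekable Stream FileStream BinaryStream object
setup is defined in: BinaryStream, Seekable. First along the MRO is Seekable.

Seekable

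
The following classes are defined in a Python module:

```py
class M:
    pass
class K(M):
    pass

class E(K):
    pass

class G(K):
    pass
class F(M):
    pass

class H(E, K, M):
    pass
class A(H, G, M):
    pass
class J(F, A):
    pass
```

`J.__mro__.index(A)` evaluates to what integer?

L[J] = J + merge(L[F], L[A], [F A])
  take F:  [F M object] + [A H E G K M object] + [F A]
  take A:  [M object] + [A H E G K M object] + [A]
  take H:  [M object] + [H E G K M object]
  take E:  [M object] + [E G K M object]
  take G:  [M object] + [G K M object]
  take K:  [M object] + [K M object]
  take M:  [M object] + [M object]
  take object:  [object] + [object]
MRO: J F A H E G K M object
A sits at index 2.

2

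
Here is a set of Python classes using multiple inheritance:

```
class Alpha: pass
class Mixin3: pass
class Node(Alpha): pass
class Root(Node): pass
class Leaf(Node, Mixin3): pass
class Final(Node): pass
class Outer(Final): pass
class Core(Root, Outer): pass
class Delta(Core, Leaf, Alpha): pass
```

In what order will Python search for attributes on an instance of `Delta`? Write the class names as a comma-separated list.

L[Delta] = Delta + merge(L[Core], L[Leaf], L[Alpha], [Core Leaf Alpha])
  take Core:  [Core Root Outer Final Node Alpha object] + [Leaf Node Alpha Mixin3 object] + [Alpha object] + [Core Leaf Alpha]
  take Root:  [Root Outer Final Node Alpha object] + [Leaf Node Alpha Mixin3 object] + [Alpha object] + [Leaf Alpha]
  take Outer:  [Outer Final Node Alpha object] + [Leaf Node Alpha Mixin3 object] + [Alpha object] + [Leaf Alpha]
  take Final:  [Final Node Alpha object] + [Leaf Node Alpha Mixin3 object] + [Alpha object] + [Leaf Alpha]
  take Leaf:  [Node Alpha object] + [Leaf Node Alpha Mixin3 object] + [Alpha object] + [Leaf Alpha]
  take Node:  [Node Alpha object] + [Node Alpha Mixin3 object] + [Alpha object] + [Alpha]
  take Alpha:  [Alpha object] + [Alpha Mixin3 object] + [Alpha object] + [Alpha]
  take Mixin3:  [object] + [Mixin3 object] + [object]
  take object:  [object] + [object] + [object]

Delta, Core, Root, Outer, Final, Leaf, Node, Alpha, Mixin3, object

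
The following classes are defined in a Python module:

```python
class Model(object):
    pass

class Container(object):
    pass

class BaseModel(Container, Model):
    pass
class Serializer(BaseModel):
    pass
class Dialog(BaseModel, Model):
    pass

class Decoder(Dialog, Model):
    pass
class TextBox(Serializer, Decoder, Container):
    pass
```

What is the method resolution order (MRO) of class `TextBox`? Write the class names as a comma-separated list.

TextBox, Serializer, Decoder, Dialog, BaseModel, Container, Model, object

L[TextBox] = TextBox + merge(L[Serializer], L[Decoder], L[Container], [Serializer Decoder Container])
  take Serializer:  [Serializer BaseModel Container Model object] + [Decoder Dialog BaseModel Container Model object] + [Container object] + [Serializer Decoder Container]
  take Decoder:  [BaseModel Container Model object] + [Decoder Dialog BaseModel Container Model object] + [Container object] + [Decoder Container]
  take Dialog:  [BaseModel Container Model object] + [Dialog BaseModel Container Model object] + [Container object] + [Container]
  take BaseModel:  [BaseModel Container Model object] + [BaseModel Container Model object] + [Container object] + [Container]
  take Container:  [Container Model object] + [Container Model object] + [Container object] + [Container]
  take Model:  [Model object] + [Model object] + [object]
  take object:  [object] + [object] + [object]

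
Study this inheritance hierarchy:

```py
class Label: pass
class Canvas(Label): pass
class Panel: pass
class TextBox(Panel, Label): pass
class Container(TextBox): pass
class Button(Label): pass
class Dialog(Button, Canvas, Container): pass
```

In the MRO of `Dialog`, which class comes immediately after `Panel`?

Label

L[Dialog] = Dialog + merge(L[Button], L[Canvas], L[Container], [Button Canvas Container])
  take Button:  [Button Label object] + [Canvas Label object] + [Container TextBox Panel Label object] + [Button Canvas Container]
  take Canvas:  [Label object] + [Canvas Label object] + [Container TextBox Panel Label object] + [Canvas Container]
  take Container:  [Label object] + [Label object] + [Container TextBox Panel Label object] + [Container]
  take TextBox:  [Label object] + [Label object] + [TextBox Panel Label object]
  take Panel:  [Label object] + [Label object] + [Panel Label object]
  take Label:  [Label object] + [Label object] + [Label object]
  take object:  [object] + [object] + [object]
MRO: Dialog Button Canvas Container TextBox Panel Label object
Panel is at position 5; next is Label.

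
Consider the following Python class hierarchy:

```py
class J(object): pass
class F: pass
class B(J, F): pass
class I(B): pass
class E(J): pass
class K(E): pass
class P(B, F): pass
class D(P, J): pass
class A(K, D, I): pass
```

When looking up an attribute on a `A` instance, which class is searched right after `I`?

L[A] = A + merge(L[K], L[D], L[I], [K D I])
  take K:  [K E J object] + [D P B J F object] + [I B J F object] + [K D I]
  take E:  [E J object] + [D P B J F object] + [I B J F object] + [D I]
  take D:  [J object] + [D P B J F object] + [I B J F object] + [D I]
  take P:  [J object] + [P B J F object] + [I B J F object] + [I]
  take I:  [J object] + [B J F object] + [I B J F object] + [I]
  take B:  [J object] + [B J F object] + [B J F object]
  take J:  [J object] + [J F object] + [J F object]
  take F:  [object] + [F object] + [F object]
  take object:  [object] + [object] + [object]
MRO: A K E D P I B J F object
I is at position 5; next is B.

B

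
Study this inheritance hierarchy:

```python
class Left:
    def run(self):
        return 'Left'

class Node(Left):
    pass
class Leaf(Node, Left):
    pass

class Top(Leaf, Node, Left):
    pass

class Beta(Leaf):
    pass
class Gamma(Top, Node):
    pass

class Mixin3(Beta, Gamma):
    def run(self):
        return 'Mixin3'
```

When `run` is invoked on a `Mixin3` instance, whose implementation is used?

Mixin3

L[Mixin3] = Mixin3 + merge(L[Beta], L[Gamma], [Beta Gamma])
  take Beta:  [Beta Leaf Node Left object] + [Gamma Top Leaf Node Left object] + [Beta Gamma]
  take Gamma:  [Leaf Node Left object] + [Gamma Top Leaf Node Left object] + [Gamma]
  take Top:  [Leaf Node Left object] + [Top Leaf Node Left object]
  take Leaf:  [Leaf Node Left object] + [Leaf Node Left object]
  take Node:  [Node Left object] + [Node Left object]
  take Left:  [Left object] + [Left object]
  take object:  [object] + [object]
MRO: Mixin3 Beta Gamma Top Leaf Node Left object
run is defined in: Left, Mixin3. First along the MRO is Mixin3.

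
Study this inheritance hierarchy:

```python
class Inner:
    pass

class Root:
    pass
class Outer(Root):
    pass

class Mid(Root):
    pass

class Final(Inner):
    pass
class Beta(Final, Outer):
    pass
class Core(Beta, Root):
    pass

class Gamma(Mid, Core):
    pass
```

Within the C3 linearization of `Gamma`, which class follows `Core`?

Beta

L[Gamma] = Gamma + merge(L[Mid], L[Core], [Mid Core])
  take Mid:  [Mid Root object] + [Core Beta Final Inner Outer Root object] + [Mid Core]
  take Core:  [Root object] + [Core Beta Final Inner Outer Root object] + [Core]
  take Beta:  [Root object] + [Beta Final Inner Outer Root object]
  take Final:  [Root object] + [Final Inner Outer Root object]
  take Inner:  [Root object] + [Inner Outer Root object]
  take Outer:  [Root object] + [Outer Root object]
  take Root:  [Root object] + [Root object]
  take object:  [object] + [object]
MRO: Gamma Mid Core Beta Final Inner Outer Root object
Core is at position 2; next is Beta.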